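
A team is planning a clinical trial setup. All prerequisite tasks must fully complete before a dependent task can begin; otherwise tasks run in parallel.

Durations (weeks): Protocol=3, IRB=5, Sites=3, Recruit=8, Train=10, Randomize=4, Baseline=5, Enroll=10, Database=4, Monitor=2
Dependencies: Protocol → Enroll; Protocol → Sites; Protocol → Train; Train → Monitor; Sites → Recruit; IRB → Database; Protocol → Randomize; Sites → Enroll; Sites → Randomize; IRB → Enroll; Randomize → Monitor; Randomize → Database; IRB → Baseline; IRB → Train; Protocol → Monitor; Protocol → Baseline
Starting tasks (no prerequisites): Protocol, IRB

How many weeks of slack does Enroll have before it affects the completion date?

Critical path: IRB→Train→Monitor = 5+10+2 = 17, so the finish is 17 weeks.
Enroll finishes as early as 16 and must finish by 17.
Slack of Enroll = 7 − 6 = 1 week.

1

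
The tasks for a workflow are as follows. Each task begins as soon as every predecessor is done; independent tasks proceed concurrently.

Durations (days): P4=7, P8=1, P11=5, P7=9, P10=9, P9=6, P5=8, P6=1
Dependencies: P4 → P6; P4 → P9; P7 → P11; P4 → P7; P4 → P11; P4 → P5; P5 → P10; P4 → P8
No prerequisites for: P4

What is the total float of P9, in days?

11

The longest chain is P4→P5→P10 = 7+8+9 = 24; overall finish 24 days.
P9 finishes as early as 13 and must finish by 24.
Float = 24 − 13 = 11.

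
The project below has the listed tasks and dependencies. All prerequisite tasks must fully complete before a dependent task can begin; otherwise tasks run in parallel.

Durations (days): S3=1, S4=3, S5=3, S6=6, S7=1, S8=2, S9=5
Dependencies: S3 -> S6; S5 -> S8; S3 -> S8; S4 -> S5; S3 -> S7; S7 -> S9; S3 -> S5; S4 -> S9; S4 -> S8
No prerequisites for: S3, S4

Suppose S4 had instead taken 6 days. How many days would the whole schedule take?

11

Baseline: S4→S5→S8 = 3+3+2 = 8 → 8 days.
S4 lies on that path, so at 6 days the path becomes 11 days.
The critical path is still S4→S5→S8; finish is now 11 days.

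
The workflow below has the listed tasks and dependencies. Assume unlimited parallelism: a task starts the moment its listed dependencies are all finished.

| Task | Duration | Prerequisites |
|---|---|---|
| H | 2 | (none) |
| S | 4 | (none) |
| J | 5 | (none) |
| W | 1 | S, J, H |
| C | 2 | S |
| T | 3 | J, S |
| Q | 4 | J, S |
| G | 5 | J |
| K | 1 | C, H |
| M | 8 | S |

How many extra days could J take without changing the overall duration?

2

S→M = 4+8 = 12 sets the makespan at 12 days.
Longest path through J: 10 days (earliest finish 5, latest finish 7).
So J can slip 7 − 5 = 2 days.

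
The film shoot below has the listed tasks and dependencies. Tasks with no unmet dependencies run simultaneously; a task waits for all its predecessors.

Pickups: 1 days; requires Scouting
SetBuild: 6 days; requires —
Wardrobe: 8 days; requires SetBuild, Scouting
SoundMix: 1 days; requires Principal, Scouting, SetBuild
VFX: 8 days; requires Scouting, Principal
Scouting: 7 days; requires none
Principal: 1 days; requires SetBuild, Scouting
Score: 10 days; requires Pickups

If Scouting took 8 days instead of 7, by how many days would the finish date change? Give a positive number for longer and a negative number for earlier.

Actual critical path: Scouting→Pickups→Score = 7+1+10 = 18 ⇒ 18 days.
Since Scouting is critical, the +1 change carries straight to that chain (now 19 days).
The critical path is still Scouting→Pickups→Score; finish is now 19 days.
Change in finish: 19 − 18 = +1 days.

1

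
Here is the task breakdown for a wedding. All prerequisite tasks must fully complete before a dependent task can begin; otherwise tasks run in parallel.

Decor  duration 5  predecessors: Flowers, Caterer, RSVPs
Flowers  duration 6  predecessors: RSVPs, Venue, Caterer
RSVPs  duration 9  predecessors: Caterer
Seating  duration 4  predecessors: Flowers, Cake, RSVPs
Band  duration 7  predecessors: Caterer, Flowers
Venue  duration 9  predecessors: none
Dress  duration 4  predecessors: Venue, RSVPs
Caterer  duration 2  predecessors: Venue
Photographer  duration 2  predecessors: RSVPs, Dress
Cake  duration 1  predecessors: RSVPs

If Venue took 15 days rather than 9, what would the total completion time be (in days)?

39

Critical path before the change: Venue→Caterer→RSVPs→Flowers→Band = 9+2+9+6+7 = 33 giving 33 days.
Venue is on the critical path; changing it to 15 makes that path 39 days.
No other chain overtakes it, so the finish is 39 days.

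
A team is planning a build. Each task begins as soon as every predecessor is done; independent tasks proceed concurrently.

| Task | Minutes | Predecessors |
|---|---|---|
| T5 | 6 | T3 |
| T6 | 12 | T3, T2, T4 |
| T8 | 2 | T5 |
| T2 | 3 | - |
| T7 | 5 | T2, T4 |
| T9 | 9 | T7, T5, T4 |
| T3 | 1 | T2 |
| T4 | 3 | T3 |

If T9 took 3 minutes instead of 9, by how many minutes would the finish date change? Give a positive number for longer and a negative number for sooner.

-2

Critical path before the change: T2→T3→T4→T7→T9 = 3+1+3+5+9 = 21 giving 21 minutes.
T9 lies on that path, so at 3 minutes the path becomes 15 minutes.
Now T2→T3→T4→T6 = 3+1+3+12 = 19 is longest, so the finish becomes 19 minutes.
Change in finish: 19 − 21 = -2 minutes.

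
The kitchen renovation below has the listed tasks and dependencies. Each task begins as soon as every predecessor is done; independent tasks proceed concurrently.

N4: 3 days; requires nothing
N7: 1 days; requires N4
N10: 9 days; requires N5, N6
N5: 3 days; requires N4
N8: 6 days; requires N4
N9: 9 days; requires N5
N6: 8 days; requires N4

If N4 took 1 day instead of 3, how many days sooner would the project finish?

2

As given, the longest chain is N4→N6→N10 = 3+8+9 = 20, so the finish is 20 days.
Since N4 is critical, the -2 change carries straight to that chain (now 18 days).
No other chain overtakes it, so the finish is 18 days.
Change in finish: 18 − 20 = -2 days.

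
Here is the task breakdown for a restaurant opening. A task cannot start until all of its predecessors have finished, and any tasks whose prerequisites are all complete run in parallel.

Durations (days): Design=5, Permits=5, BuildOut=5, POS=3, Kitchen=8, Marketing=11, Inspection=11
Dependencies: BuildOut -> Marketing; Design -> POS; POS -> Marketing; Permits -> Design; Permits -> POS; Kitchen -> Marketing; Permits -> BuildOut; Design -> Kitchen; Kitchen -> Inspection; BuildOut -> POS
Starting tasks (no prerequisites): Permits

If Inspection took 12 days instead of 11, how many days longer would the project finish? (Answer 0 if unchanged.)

1

Baseline: Permits→Design→Kitchen→Inspection = 5+5+8+11 = 29 → 29 days.
Since Inspection is critical, the +1 change carries straight to that chain (now 30 days).
That remains the longest chain; total 30 days.
Change in finish: 30 − 29 = +1 days.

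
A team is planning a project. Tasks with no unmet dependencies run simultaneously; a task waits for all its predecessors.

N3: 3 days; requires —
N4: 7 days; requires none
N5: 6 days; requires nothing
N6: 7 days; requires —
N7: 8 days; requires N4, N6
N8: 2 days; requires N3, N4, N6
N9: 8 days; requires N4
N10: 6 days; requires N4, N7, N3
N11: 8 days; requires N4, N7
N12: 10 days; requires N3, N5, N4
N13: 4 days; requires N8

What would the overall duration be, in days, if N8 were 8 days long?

23

Baseline: N4→N7→N11 = 7+8+8 = 23 → 23 days.
N8 has 10 days of float (longest path through it is 13).
That remains the longest chain; total 23 days.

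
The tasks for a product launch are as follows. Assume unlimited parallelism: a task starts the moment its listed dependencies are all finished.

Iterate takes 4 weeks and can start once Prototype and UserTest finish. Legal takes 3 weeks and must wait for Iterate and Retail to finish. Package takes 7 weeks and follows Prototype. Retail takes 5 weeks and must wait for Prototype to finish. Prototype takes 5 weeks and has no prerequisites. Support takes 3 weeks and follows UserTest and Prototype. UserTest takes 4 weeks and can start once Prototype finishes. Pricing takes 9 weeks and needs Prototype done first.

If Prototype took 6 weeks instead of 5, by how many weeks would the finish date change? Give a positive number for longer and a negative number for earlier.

1

As given, the longest chain is Prototype→UserTest→Iterate→Legal = 5+4+4+3 = 16, so the finish is 16 weeks.
Since Prototype is critical, the +1 change carries straight to that chain (now 17 weeks).
The critical path is still Prototype→UserTest→Iterate→Legal; finish is now 17 weeks.
Change in finish: 17 − 16 = +1 weeks.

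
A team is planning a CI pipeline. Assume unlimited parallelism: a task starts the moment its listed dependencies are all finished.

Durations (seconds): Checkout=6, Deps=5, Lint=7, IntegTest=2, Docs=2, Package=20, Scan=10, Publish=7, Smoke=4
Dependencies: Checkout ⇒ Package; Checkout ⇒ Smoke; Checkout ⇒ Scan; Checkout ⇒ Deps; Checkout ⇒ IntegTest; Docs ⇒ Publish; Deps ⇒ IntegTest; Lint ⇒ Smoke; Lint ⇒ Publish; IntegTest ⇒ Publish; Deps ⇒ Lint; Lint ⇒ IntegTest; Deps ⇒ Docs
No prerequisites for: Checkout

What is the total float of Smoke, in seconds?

Checkout→Deps→Lint→IntegTest→Publish = 6+5+7+2+7 = 27 sets the makespan at 27 seconds.
The longest chain containing Smoke totals 22 seconds.
So Smoke can slip 27 − 22 = 5 seconds.

5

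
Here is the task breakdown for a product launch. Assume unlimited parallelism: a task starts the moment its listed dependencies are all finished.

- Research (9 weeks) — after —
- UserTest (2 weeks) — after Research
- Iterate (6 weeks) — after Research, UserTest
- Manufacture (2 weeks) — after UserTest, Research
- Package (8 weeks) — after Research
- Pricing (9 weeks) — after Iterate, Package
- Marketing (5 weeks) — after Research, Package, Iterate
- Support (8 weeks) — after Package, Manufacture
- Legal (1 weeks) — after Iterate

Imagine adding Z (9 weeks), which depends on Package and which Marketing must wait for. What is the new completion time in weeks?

31

Originally the project takes 26 weeks.
With Z inserted, Marketing now waits for max(Research, Package, Iterate, Z).
New critical path: Research→Package→Z→Marketing = 9+8+9+5 = 31 ⇒ 31 weeks.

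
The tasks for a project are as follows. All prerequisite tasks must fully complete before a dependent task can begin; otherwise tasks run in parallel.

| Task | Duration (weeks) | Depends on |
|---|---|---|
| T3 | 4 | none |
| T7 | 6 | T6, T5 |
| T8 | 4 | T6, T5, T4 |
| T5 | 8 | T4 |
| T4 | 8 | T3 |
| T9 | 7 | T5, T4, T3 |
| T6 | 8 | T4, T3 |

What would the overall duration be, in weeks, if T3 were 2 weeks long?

Baseline: T3→T4→T5→T9 = 4+8+8+7 = 27 → 27 weeks.
T3 is on the critical path; changing it to 2 makes that path 25 weeks.
The critical path is still T3→T4→T5→T9; finish is now 25 weeks.

25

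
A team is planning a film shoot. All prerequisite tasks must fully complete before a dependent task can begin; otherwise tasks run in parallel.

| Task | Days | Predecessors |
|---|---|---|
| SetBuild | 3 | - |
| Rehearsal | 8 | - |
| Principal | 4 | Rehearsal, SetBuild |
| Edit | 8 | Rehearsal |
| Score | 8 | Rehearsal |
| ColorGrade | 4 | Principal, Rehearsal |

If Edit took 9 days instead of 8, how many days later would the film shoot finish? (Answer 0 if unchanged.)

Baseline: Rehearsal→Edit = 8+8 = 16 → 16 days.
Edit is on the critical path; changing it to 9 makes that path 17 days.
No other chain overtakes it, so the finish is 17 days.
Change in finish: 17 − 16 = +1 days.

1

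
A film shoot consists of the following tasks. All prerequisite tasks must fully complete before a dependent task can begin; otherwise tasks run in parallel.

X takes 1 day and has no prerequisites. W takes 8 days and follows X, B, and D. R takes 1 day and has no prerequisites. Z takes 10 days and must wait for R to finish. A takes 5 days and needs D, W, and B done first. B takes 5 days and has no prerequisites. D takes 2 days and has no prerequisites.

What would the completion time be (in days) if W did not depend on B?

Before: longest chain B→W→A = 5+8+5 = 18, finish 18.
Without B→W, W's earliest start moves from 5 to 2.
The longest chain is now D→W→A = 2+8+5 = 15, so the job takes 15 days.

15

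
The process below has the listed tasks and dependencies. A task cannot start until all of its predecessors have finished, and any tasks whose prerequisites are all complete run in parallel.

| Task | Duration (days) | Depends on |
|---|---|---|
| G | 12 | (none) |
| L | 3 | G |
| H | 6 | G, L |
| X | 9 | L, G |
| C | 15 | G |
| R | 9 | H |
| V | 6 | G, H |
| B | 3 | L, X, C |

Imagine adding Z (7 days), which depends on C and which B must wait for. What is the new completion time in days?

Originally the project takes 30 days.
With Z inserted, B now waits for max(L, X, C, Z).
New critical path: G→C→Z→B = 12+15+7+3 = 37 ⇒ 37 days.

37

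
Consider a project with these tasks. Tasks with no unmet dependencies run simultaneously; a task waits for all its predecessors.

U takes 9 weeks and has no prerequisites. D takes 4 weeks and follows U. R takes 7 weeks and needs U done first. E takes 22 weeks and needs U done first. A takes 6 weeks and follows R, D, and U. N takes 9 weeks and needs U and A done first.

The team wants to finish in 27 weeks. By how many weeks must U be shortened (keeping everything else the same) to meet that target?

Current finish: 31 weeks; target: 27.
U is on every critical path, so each week cut from U cuts the finish by one (this holds down to a finish of 23).
Need 31 − 27 = 4 weeks off U → U becomes 5 weeks, finish becomes 27.

4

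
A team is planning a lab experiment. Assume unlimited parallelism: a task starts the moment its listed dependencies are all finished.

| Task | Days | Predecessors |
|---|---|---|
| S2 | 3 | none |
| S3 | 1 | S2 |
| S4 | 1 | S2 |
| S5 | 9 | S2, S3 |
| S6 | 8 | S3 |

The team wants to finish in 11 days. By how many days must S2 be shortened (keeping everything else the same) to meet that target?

2

Current finish: 13 days; target: 11.
S2 is on every critical path, so each day cut from S2 cuts the finish by one (this holds down to a finish of 11).
Need 13 − 11 = 2 days off S2 → S2 becomes 1 day, finish becomes 11.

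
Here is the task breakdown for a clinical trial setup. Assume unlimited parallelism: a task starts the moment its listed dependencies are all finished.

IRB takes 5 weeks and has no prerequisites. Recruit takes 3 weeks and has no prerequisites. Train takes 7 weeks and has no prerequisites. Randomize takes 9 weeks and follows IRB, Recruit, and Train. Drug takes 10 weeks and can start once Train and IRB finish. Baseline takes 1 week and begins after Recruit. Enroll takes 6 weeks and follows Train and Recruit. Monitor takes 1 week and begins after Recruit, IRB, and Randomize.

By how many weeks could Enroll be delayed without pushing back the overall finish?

4

Critical path: Train→Randomize→Monitor = 7+9+1 = 17, so the finish is 17 weeks.
Longest path through Enroll: 13 weeks (earliest finish 13, latest finish 17).
So Enroll can slip 17 − 13 = 4 weeks.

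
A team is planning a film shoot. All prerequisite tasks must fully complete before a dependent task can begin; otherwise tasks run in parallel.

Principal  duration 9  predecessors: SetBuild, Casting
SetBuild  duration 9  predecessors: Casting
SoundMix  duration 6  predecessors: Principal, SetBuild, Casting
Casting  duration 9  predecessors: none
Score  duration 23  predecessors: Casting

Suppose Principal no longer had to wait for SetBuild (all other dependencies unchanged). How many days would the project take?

32

Original critical path: Casting→SetBuild→Principal→SoundMix = 9+9+9+6 = 33 ⇒ 33 days.
Without SetBuild→Principal, Principal's earliest start moves from 18 to 9.
New critical path: Casting→Score = 9+23 = 32 ⇒ 32 days.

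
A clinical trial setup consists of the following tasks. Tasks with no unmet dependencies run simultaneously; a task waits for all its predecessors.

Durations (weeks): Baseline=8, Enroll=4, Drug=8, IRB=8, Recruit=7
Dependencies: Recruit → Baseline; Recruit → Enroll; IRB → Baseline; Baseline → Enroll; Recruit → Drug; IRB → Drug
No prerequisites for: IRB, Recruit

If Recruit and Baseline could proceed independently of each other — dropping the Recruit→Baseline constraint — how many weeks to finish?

Before: longest chain IRB→Baseline→Enroll = 8+8+4 = 20, finish 20.
Dropping Recruit→Baseline doesn't change Baseline's earliest start (8); another predecessor still binds.
New critical path: IRB→Baseline→Enroll = 8+8+4 = 20 ⇒ 20 weeks.

20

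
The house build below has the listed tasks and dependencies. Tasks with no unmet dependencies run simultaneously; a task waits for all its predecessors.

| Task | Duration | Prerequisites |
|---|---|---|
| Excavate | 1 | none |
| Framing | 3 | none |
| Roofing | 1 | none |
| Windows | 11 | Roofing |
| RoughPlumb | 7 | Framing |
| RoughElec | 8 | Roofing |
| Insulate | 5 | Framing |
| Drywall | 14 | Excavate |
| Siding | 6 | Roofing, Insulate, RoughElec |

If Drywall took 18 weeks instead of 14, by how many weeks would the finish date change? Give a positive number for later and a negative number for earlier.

4

The binding path is Excavate→Drywall = 1+14 = 15; finish at 15 weeks.
Since Drywall is critical, the +4 change carries straight to that chain (now 19 weeks).
No other chain overtakes it, so the finish is 19 weeks.
Change in finish: 19 − 15 = +4 weeks.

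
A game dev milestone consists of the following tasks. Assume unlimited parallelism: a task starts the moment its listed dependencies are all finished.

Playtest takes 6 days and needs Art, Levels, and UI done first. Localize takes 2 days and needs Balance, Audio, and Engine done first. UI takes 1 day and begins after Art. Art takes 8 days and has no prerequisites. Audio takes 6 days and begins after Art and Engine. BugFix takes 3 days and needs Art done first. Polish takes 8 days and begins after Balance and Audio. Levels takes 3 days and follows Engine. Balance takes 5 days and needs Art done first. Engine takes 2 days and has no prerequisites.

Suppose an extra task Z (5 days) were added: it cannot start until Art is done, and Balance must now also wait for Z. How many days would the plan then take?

Originally the plan takes 22 days.
With Z inserted, Balance now waits for max(Art, Z).
New critical path: Art→Z→Balance→Polish = 8+5+5+8 = 26 ⇒ 26 days.

26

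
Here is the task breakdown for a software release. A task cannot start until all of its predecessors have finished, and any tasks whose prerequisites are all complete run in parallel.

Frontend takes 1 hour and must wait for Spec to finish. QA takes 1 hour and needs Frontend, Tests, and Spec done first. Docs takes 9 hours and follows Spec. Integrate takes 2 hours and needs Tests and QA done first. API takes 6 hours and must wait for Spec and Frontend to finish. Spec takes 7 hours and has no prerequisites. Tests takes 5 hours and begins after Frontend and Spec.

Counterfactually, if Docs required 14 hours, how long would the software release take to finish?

Critical path before the change: Spec→Docs = 7+9 = 16 giving 16 hours.
Docs lies on that path, so at 14 hours the path becomes 21 hours.
The critical path is still Spec→Docs; finish is now 21 hours.

21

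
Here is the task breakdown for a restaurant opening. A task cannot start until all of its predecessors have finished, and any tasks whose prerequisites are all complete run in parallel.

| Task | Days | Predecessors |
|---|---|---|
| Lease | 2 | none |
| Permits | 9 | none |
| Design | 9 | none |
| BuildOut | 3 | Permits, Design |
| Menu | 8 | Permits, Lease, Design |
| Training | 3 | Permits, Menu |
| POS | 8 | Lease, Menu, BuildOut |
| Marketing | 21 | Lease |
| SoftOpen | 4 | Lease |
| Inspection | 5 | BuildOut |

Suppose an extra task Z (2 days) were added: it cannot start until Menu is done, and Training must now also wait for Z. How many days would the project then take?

Originally the project takes 25 days.
With Z inserted, Training now waits for max(Permits, Menu, Z).
New critical path: Permits→Menu→POS = 9+8+8 = 25 ⇒ 25 days.

25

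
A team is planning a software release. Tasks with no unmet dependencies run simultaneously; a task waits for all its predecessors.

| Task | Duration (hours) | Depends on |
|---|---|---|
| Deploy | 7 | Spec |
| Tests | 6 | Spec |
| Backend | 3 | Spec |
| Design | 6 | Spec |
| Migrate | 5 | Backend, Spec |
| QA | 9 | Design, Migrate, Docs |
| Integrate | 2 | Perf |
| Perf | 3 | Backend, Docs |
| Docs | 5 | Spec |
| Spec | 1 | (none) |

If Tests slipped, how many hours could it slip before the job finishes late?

Spec→Backend→Migrate→QA = 1+3+5+9 = 18 sets the makespan at 18 hours.
Longest path through Tests: 7 hours (earliest finish 7, latest finish 18).
Float = 18 − 7 = 11.

11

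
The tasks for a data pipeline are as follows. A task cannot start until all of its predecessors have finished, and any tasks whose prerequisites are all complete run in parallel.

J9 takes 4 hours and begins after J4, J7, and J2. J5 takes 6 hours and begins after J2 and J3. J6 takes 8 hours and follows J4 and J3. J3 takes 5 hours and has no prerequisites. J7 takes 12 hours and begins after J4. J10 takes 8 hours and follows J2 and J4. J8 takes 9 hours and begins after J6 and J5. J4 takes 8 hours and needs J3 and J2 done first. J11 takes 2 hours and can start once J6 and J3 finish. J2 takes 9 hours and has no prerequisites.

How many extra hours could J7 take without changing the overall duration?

1

The longest chain is J2→J4→J6→J8 = 9+8+8+9 = 34; overall finish 34 hours.
J7 finishes as early as 29 and must finish by 30.
Float = 34 − 33 = 1.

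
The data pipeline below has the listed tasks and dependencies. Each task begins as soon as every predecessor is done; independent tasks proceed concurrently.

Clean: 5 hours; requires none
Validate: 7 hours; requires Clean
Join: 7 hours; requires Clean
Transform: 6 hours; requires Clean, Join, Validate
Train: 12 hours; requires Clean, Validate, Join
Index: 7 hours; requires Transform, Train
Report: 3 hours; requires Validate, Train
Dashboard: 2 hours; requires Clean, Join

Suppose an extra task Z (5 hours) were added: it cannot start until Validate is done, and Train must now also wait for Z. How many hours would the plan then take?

Originally the plan takes 31 hours.
With Z inserted, Train now waits for max(Clean, Validate, Join, Z).
New critical path: Clean→Validate→Z→Train→Index = 5+7+5+12+7 = 36 ⇒ 36 hours.

36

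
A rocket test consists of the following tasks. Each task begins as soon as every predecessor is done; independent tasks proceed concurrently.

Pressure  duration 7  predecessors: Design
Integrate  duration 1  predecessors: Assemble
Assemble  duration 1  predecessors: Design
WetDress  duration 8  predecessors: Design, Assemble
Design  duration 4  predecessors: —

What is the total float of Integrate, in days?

Critical path: Design→Assemble→WetDress = 4+1+8 = 13, so the finish is 13 days.
Integrate finishes as early as 6 and must finish by 13.
Slack of Integrate = 12 − 5 = 7 days.

7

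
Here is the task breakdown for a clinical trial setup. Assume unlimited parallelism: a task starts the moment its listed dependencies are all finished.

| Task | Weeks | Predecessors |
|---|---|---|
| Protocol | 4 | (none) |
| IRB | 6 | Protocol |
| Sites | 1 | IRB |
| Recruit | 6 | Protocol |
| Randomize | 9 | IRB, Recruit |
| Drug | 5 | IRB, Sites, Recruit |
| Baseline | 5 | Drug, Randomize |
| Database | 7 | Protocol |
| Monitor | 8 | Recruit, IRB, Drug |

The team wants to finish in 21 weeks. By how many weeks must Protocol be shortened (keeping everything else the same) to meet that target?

Current finish: 24 weeks; target: 21.
Protocol is on every critical path, so each week cut from Protocol cuts the finish by one (this holds down to a finish of 21).
Need 24 − 21 = 3 weeks off Protocol → Protocol becomes 1 week, finish becomes 21.

3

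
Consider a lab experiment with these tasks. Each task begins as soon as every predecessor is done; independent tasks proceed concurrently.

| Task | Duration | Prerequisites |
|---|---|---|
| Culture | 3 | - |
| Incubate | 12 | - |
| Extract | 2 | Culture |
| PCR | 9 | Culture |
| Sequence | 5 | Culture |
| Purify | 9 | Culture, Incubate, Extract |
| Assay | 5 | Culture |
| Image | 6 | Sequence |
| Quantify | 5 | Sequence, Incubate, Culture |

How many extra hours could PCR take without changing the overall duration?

9

The longest chain is Incubate→Purify = 12+9 = 21; overall finish 21 hours.
PCR finishes as early as 12 and must finish by 21.
So PCR can slip 21 − 12 = 9 hours.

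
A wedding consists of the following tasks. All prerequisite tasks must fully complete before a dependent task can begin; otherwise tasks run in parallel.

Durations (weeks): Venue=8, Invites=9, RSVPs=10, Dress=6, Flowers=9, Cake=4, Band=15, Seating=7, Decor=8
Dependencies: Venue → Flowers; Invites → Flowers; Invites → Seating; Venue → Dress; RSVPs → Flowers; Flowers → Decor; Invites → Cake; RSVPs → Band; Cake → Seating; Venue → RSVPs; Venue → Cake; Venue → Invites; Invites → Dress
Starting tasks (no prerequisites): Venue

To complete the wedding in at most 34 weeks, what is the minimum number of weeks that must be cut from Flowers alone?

Current finish: 35 weeks; target: 34.
Flowers is on every critical path, so each week cut from Flowers cuts the finish by one (this holds down to a finish of 33).
Need 35 − 34 = 1 week off Flowers → Flowers becomes 8 weeks, finish becomes 34.

1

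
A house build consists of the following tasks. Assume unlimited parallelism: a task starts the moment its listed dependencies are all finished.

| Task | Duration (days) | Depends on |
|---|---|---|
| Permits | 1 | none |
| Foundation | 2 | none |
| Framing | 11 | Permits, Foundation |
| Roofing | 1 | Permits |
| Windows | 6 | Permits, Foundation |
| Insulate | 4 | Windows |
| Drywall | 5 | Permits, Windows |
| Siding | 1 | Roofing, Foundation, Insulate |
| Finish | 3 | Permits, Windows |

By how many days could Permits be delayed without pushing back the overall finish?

Critical path: Foundation→Framing = 2+11 = 13, so the finish is 13 days.
Permits finishes as early as 1 and must finish by 2.
Float = 13 − 12 = 1.

1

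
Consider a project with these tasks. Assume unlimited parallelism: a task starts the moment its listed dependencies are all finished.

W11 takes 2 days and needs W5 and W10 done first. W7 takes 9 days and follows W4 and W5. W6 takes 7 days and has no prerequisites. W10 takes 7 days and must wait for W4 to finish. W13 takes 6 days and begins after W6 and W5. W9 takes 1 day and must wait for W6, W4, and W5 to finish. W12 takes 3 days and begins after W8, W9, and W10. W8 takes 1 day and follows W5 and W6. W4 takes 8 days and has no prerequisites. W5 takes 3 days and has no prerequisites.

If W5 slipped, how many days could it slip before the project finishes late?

Critical path: W4→W10→W12 = 8+7+3 = 18, so the finish is 18 days.
W5 finishes as early as 3 and must finish by 9.
Float = 18 − 12 = 6.

6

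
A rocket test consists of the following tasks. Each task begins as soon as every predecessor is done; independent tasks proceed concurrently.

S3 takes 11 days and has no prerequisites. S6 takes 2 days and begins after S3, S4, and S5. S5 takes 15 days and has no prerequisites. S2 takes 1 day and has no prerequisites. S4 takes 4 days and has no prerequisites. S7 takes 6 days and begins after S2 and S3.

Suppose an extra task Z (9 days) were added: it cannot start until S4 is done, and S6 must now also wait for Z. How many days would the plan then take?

17

Originally the plan takes 17 days.
With Z inserted, S6 now waits for max(S3, S4, S5, Z).
New critical path: S3→S7 = 11+6 = 17 ⇒ 17 days.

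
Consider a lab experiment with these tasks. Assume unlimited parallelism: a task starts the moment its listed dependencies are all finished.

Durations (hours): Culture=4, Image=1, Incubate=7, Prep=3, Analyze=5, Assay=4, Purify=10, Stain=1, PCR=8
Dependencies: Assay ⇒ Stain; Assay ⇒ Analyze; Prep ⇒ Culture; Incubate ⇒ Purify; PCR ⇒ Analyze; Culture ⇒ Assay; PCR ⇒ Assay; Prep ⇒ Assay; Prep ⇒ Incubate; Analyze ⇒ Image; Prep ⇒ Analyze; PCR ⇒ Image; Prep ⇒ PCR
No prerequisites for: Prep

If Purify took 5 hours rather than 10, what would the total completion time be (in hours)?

21

As given, the longest chain is Prep→PCR→Assay→Analyze→Image = 3+8+4+5+1 = 21, so the finish is 21 hours.
Purify is off the critical path — its longest chain is 20 hours, giving 1 of slack.
The critical path is still Prep→PCR→Assay→Analyze→Image; finish is now 21 hours.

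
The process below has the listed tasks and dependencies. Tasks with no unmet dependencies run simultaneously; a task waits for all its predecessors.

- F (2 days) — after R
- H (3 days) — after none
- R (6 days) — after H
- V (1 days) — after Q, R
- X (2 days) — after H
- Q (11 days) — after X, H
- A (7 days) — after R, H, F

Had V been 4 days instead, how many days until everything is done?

Actual critical path: H→R→F→A = 3+6+2+7 = 18 ⇒ 18 days.
The longest path through V is only 17 days, so V has float 1.
Now H→X→Q→V = 3+2+11+4 = 20 is longest, so the finish becomes 20 days.

20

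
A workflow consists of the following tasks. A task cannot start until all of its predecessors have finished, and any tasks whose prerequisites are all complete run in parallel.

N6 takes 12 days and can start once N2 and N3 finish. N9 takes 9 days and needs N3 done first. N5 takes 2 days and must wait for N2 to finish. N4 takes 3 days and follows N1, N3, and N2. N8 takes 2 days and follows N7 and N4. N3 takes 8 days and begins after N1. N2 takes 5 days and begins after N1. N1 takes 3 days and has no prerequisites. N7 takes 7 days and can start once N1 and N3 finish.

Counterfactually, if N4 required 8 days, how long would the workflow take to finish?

23

Baseline: N1→N3→N6 = 3+8+12 = 23 → 23 days.
N4 has 7 days of float (longest path through it is 16).
That remains the longest chain; total 23 days.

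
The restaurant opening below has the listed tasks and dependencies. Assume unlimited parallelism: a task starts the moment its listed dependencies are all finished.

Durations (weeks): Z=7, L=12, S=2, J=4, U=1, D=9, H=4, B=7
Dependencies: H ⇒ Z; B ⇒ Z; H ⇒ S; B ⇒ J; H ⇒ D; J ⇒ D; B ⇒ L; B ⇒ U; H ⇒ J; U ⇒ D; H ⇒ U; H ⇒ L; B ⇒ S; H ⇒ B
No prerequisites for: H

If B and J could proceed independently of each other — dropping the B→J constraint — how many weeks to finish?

23

With the dependency in place, H→B→J→D = 4+7+4+9 = 24 sets the finish at 24 weeks.
Without B→J, J's earliest start moves from 11 to 4.
After: H→B→L = 4+7+12 = 23 → 23 weeks.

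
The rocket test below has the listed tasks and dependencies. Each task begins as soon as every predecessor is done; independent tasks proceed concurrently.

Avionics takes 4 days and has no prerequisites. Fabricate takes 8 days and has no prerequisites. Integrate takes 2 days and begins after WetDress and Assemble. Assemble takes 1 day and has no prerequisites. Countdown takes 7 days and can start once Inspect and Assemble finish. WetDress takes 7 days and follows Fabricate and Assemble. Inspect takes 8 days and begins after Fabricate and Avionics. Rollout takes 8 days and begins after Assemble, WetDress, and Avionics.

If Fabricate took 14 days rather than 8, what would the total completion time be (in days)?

Baseline: Fabricate→WetDress→Rollout = 8+7+8 = 23 → 23 days.
Fabricate is on the critical path; changing it to 14 makes that path 29 days.
No other chain overtakes it, so the finish is 29 days.

29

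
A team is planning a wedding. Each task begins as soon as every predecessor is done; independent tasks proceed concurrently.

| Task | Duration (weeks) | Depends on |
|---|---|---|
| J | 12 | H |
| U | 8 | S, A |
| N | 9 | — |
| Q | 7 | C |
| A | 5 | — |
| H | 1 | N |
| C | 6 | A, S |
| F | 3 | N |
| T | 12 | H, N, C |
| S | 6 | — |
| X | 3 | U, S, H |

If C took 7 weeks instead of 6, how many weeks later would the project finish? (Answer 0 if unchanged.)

Critical path before the change: S→C→T = 6+6+12 = 24 giving 24 weeks.
C is on the critical path; changing it to 7 makes that path 25 weeks.
The critical path is still S→C→T; finish is now 25 weeks.
Change in finish: 25 − 24 = +1 weeks.

1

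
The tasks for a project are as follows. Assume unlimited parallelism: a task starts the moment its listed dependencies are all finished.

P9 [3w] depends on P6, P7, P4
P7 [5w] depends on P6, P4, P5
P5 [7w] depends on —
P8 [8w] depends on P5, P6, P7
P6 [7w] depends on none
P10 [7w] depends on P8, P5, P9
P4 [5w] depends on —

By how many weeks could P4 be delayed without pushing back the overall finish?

2

P5→P7→P8→P10 = 7+5+8+7 = 27 sets the makespan at 27 weeks.
P4 finishes as early as 5 and must finish by 7.
Float = 27 − 25 = 2.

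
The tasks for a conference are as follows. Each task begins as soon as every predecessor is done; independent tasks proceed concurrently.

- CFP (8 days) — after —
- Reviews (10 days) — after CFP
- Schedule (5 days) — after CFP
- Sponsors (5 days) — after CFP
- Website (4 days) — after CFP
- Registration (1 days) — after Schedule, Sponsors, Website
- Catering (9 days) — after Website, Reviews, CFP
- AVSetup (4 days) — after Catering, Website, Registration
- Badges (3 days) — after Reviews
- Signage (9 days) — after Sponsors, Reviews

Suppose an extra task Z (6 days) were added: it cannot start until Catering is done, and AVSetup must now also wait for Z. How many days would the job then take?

37

Originally the job takes 31 days.
With Z inserted, AVSetup now waits for max(Catering, Website, Registration, Z).
New critical path: CFP→Reviews→Catering→Z→AVSetup = 8+10+9+6+4 = 37 ⇒ 37 days.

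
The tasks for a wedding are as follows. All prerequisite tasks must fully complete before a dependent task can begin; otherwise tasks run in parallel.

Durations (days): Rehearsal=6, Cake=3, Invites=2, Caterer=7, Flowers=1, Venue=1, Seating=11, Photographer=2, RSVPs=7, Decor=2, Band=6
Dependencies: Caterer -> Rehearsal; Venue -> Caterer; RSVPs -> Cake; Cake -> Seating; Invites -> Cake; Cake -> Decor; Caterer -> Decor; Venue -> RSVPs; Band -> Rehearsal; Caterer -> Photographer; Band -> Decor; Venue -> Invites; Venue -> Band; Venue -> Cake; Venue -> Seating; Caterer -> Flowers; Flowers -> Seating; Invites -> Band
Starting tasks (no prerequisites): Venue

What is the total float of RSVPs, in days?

The longest chain is Venue→RSVPs→Cake→Seating = 1+7+3+11 = 22; overall finish 22 days.
Longest path through RSVPs: 22 days (earliest finish 8, latest finish 8).
Slack of RSVPs = 1 − 1 = 0 days.

0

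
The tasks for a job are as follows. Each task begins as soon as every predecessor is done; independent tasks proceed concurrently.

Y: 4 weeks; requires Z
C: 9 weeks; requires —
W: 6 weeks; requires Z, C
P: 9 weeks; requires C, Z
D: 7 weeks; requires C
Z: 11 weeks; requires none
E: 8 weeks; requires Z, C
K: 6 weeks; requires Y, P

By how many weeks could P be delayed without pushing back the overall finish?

0

The longest chain is Z→P→K = 11+9+6 = 26; overall finish 26 weeks.
The longest chain containing P totals 26 weeks.
Slack of P = 11 − 11 = 0 weeks.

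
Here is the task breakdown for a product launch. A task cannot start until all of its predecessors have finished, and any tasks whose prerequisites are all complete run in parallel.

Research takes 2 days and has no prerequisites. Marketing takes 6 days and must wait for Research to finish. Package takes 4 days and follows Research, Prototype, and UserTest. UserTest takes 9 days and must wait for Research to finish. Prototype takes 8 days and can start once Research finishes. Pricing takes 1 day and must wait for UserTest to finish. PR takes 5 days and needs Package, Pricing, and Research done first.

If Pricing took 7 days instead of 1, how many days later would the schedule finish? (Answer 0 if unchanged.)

3

The binding path is Research→UserTest→Package→PR = 2+9+4+5 = 20; finish at 20 days.
The longest path through Pricing is only 17 days, so Pricing has float 3.
Now Research→UserTest→Pricing→PR = 2+9+7+5 = 23 is longest, so the finish becomes 23 days.
Change in finish: 23 − 20 = +3 days.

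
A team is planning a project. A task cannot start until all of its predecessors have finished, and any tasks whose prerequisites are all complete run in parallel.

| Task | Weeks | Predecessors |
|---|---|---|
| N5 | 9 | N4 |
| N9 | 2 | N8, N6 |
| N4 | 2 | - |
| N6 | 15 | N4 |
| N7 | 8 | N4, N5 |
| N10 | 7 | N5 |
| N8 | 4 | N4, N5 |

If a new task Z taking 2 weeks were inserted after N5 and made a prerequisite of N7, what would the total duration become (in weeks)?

Originally the job takes 19 weeks.
With Z inserted, N7 now waits for max(N4, N5, Z).
New critical path: N4→N5→Z→N7 = 2+9+2+8 = 21 ⇒ 21 weeks.

21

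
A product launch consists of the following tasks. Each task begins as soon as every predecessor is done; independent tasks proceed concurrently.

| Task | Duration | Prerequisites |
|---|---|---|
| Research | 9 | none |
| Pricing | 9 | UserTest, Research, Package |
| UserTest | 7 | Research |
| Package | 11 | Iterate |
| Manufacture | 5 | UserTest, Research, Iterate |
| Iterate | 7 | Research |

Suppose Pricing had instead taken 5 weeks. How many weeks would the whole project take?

32

Baseline: Research→Iterate→Package→Pricing = 9+7+11+9 = 36 → 36 weeks.
Pricing lies on that path, so at 5 weeks the path becomes 32 weeks.
No other chain overtakes it, so the finish is 32 weeks.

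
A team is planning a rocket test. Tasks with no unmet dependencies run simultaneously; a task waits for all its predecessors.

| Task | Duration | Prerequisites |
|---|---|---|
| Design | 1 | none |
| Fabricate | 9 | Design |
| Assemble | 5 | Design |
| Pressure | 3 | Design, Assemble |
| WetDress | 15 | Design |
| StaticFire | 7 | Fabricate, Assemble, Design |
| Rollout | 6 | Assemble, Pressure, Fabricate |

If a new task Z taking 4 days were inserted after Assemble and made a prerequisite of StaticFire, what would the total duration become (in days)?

17

Originally the rocket test takes 17 days.
With Z inserted, StaticFire now waits for max(Fabricate, Assemble, Design, Z).
New critical path: Design→Fabricate→StaticFire = 1+9+7 = 17 ⇒ 17 days.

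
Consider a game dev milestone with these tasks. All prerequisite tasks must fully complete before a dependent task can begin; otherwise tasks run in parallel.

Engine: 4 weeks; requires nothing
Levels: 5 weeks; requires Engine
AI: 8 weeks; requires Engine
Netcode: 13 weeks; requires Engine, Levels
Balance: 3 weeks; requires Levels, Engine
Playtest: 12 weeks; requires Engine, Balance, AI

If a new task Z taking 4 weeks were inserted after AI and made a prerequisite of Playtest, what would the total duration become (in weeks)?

28

Originally the plan takes 24 weeks.
With Z inserted, Playtest now waits for max(Engine, Balance, AI, Z).
New critical path: Engine→AI→Z→Playtest = 4+8+4+12 = 28 ⇒ 28 weeks.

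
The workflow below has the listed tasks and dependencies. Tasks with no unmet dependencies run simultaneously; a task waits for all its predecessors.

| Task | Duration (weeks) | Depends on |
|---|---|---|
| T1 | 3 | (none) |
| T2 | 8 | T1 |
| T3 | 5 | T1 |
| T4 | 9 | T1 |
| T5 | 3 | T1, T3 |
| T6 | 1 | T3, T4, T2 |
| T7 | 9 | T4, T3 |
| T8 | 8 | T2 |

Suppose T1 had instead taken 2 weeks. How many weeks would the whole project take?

Critical path before the change: T1→T4→T7 = 3+9+9 = 21 giving 21 weeks.
T1 is on the critical path; changing it to 2 makes that path 20 weeks.
The critical path is still T1→T4→T7; finish is now 20 weeks.

20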